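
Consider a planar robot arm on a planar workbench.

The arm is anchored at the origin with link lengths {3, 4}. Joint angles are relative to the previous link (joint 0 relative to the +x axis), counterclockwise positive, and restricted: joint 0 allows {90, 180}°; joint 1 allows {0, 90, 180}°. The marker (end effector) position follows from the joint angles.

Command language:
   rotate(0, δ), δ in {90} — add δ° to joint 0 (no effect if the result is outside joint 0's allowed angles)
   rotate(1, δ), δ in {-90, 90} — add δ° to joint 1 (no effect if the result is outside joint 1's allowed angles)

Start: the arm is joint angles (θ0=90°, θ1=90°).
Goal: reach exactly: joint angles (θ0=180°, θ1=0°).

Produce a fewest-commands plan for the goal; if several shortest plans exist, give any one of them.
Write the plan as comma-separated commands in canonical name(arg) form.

rotate(0, 90), rotate(1, -90)

t0: joint angles (θ0=90°, θ1=90°)
[1] after rotate(0, 90): joint angles (θ0=180°, θ1=90°)
[2] after rotate(1, -90): joint angles (θ0=180°, θ1=0°)
shorter routes all fall short; 2 is best.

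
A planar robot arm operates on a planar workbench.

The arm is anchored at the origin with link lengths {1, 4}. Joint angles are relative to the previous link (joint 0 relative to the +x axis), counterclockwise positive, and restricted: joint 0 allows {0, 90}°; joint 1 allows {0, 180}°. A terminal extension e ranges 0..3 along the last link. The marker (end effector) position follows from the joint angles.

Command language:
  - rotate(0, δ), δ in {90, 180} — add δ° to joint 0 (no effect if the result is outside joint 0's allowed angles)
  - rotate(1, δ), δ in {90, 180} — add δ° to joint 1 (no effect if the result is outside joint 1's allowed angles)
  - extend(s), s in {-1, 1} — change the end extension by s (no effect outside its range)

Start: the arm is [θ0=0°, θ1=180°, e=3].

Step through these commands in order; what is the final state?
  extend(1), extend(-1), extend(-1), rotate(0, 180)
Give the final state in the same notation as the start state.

begin: [θ0=0°, θ1=180°, e=3]
step 1 (extend(1)): [θ0=0°, θ1=180°, e=3]
step 2 (extend(-1)): [θ0=0°, θ1=180°, e=2]
step 3 (extend(-1)): [θ0=0°, θ1=180°, e=1]
step 4 (rotate(0, 180)): [θ0=0°, θ1=180°, e=1]

[θ0=0°, θ1=180°, e=1]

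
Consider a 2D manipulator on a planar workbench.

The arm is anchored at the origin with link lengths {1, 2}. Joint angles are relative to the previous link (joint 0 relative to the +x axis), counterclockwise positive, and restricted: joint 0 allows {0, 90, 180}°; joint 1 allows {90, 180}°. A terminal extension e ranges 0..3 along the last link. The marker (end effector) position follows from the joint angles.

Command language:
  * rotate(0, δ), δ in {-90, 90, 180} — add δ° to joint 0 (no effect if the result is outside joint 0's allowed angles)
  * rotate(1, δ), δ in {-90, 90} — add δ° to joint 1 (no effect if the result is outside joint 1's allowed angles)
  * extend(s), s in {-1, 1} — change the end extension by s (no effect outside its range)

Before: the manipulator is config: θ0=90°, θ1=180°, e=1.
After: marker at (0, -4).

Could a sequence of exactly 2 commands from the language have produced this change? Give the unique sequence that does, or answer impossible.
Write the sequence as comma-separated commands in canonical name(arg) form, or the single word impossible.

extend(1), extend(1)

start: config: θ0=90°, θ1=180°, e=1
t=1 extend(1) ⇒ config: θ0=90°, θ1=180°, e=2
t=2 extend(1) ⇒ config: θ0=90°, θ1=180°, e=3
uniquely the one of 49 2-step routes that fits.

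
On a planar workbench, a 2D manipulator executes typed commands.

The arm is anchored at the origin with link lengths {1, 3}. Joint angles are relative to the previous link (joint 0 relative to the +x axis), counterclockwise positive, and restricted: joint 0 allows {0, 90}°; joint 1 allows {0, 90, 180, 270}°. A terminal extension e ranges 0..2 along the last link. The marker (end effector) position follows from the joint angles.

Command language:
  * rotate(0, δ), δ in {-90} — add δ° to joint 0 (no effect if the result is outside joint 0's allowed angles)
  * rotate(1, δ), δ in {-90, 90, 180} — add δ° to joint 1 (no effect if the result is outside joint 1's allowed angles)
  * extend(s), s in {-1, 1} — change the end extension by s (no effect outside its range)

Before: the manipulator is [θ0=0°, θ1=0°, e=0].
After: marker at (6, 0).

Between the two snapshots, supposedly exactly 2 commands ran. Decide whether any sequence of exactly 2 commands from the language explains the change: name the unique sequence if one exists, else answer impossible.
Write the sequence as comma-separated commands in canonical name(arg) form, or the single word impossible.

extend(1), extend(1)

from: [θ0=0°, θ1=0°, e=0]
1. extend(1) → [θ0=0°, θ1=0°, e=1]
2. extend(1) → [θ0=0°, θ1=0°, e=2]
all 36 alternatives checked — unique.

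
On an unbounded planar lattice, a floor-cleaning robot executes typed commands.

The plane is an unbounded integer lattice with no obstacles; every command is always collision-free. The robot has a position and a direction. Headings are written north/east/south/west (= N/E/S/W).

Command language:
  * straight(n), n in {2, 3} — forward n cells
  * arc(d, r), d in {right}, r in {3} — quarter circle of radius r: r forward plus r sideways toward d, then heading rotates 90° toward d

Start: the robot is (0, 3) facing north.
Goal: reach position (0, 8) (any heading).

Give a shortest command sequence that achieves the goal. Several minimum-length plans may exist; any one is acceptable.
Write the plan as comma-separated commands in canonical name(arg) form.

from: (0, 3) facing north
1. straight(2) → (0, 5) facing north
2. straight(3) → (0, 8) facing north
shorter routes all fall short; 2 is best.

straight(2), straight(3)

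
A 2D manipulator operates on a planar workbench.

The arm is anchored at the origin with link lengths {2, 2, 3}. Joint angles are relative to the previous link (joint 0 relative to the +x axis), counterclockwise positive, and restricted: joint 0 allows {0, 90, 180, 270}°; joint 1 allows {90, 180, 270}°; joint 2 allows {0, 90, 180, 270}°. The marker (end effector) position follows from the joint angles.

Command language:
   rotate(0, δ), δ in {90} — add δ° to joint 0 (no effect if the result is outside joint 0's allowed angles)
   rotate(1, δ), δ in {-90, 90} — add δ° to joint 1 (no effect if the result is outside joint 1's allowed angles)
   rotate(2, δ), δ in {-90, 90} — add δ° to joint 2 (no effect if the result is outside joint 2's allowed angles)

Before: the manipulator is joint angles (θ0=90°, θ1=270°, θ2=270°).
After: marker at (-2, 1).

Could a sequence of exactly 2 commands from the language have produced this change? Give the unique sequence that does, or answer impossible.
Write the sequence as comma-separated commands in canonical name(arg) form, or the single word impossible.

initial: joint angles (θ0=90°, θ1=270°, θ2=270°)
step 1 (rotate(0, 90)): joint angles (θ0=180°, θ1=270°, θ2=270°)
step 2 (rotate(0, 90)): joint angles (θ0=270°, θ1=270°, θ2=270°)
no rival 2-sequence matches.

rotate(0, 90), rotate(0, 90)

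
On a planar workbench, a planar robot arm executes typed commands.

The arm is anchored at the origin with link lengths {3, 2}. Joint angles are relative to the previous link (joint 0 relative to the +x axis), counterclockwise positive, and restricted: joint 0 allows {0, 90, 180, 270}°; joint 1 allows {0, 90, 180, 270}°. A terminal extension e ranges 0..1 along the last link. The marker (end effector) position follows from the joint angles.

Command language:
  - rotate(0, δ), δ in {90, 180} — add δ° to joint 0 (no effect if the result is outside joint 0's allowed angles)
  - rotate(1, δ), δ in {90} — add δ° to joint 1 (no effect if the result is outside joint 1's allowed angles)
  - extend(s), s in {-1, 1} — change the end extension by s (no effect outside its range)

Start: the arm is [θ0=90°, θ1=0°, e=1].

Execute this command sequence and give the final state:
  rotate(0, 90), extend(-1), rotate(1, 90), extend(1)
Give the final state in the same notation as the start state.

t0: [θ0=90°, θ1=0°, e=1]
t=1 rotate(0, 90) ⇒ [θ0=180°, θ1=0°, e=1]
t=2 extend(-1) ⇒ [θ0=180°, θ1=0°, e=0]
t=3 rotate(1, 90) ⇒ [θ0=180°, θ1=90°, e=0]
t=4 extend(1) ⇒ [θ0=180°, θ1=90°, e=1]

[θ0=180°, θ1=90°, e=1]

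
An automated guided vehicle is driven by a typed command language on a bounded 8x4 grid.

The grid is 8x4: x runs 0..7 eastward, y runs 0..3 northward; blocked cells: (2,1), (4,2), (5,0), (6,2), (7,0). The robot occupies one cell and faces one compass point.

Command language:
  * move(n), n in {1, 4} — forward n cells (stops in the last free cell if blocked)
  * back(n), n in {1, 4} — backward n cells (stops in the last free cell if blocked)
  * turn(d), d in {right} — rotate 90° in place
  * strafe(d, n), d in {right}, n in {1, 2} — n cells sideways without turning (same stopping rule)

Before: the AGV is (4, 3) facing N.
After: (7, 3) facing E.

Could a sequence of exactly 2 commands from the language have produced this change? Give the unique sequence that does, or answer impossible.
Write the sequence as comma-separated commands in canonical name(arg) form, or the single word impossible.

turn(right), move(4)

key: move(4) runs into the grid edge before its full distance
t0: (4, 3) facing N
step 1 (turn(right)): (4, 3) facing E
step 2 (move(4)): (7, 3) facing E
no other 2-command option fits: unique.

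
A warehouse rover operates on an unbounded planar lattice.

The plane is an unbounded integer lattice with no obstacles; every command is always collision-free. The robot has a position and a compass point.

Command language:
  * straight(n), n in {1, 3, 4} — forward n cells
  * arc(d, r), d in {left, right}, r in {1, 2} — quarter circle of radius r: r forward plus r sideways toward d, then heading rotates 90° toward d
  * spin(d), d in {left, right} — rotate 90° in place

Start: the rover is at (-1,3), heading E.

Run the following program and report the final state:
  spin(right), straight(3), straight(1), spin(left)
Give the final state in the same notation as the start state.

begin: at (-1,3), heading E
[1] after spin(right): at (-1,3), heading S
[2] after straight(3): at (-1,0), heading S
[3] after straight(1): at (-1,-1), heading S
[4] after spin(left): at (-1,-1), heading E

at (-1,-1), heading E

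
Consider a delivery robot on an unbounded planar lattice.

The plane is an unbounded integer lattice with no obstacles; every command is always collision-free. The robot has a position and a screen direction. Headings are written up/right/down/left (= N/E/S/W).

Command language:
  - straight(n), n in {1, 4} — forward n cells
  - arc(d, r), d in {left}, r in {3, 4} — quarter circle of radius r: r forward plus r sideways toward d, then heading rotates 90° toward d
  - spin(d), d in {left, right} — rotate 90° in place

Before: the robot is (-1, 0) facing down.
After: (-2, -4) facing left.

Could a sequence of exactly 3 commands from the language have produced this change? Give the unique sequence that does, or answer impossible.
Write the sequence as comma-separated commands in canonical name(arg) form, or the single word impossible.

key: running straight(1) before straight(4) would end elsewhere — order is forced
begin: (-1, 0) facing down
step 1 (straight(4)): (-1, -4) facing down
step 2 (spin(right)): (-1, -4) facing left
step 3 (straight(1)): (-2, -4) facing left
all 216 alternatives checked — unique.

straight(4), spin(right), straight(1)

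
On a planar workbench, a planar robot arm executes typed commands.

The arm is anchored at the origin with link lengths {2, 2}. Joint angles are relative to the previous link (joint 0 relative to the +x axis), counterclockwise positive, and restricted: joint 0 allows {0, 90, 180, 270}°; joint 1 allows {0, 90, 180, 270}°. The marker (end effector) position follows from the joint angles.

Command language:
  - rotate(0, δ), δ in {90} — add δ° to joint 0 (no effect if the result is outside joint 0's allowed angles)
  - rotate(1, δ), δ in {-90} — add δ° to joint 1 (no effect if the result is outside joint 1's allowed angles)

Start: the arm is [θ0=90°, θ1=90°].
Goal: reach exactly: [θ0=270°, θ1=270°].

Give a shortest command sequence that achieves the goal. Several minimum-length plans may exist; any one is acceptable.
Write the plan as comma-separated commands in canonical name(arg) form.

t0: [θ0=90°, θ1=90°]
t=1 rotate(0, 90) ⇒ [θ0=180°, θ1=90°]
t=2 rotate(0, 90) ⇒ [θ0=270°, θ1=90°]
t=3 rotate(1, -90) ⇒ [θ0=270°, θ1=0°]
t=4 rotate(1, -90) ⇒ [θ0=270°, θ1=270°]
no 3-step plan works, so 4 is optimal.

rotate(0, 90), rotate(0, 90), rotate(1, -90), rotate(1, -90)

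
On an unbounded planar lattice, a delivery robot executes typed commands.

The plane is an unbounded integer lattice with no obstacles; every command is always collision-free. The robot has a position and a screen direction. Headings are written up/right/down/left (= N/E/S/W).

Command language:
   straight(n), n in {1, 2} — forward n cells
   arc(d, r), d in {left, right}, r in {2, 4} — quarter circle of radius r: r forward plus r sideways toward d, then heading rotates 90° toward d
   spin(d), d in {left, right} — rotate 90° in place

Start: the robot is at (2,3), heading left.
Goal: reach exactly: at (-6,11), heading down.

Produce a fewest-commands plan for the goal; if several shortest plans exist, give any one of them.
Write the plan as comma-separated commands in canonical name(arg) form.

arc(right, 4), arc(left, 4), spin(left)

t0: at (2,3), heading left
step 1 (arc(right, 4)): at (-2,7), heading up
step 2 (arc(left, 4)): at (-6,11), heading left
step 3 (spin(left)): at (-6,11), heading down
no 2-step plan works, so 3 is optimal.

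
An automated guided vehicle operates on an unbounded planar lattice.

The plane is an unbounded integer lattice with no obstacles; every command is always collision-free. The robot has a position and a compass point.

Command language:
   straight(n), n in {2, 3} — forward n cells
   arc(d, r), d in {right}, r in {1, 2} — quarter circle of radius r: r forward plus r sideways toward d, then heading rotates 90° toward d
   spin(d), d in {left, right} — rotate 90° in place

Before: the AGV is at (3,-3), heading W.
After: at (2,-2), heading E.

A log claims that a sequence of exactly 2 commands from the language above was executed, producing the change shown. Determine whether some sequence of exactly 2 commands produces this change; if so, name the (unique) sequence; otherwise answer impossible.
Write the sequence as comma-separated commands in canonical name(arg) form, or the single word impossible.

key: position moved to (2,-2) AND the heading swung to E — translation plus rotation needed
start: at (3,-3), heading W
[1] after arc(right, 1): at (2,-2), heading N
[2] after spin(right): at (2,-2), heading E
all 36 alternatives checked — unique.

arc(right, 1), spin(right)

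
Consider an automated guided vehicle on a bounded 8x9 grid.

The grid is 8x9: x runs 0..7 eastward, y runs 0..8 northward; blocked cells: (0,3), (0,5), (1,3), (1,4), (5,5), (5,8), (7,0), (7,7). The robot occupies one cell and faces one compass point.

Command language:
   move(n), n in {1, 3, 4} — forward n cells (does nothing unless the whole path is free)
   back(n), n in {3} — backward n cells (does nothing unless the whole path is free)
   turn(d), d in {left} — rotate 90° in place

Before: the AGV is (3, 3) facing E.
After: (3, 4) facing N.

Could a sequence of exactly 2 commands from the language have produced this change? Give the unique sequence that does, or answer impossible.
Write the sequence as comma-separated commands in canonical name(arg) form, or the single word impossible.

key: cell and facing (now N) both changed — the 2 commands mix motion and turning
t0: (3, 3) facing E
step 1 (turn(left)): (3, 3) facing N
step 2 (move(1)): (3, 4) facing N
no rival 2-sequence matches.

turn(left), move(1)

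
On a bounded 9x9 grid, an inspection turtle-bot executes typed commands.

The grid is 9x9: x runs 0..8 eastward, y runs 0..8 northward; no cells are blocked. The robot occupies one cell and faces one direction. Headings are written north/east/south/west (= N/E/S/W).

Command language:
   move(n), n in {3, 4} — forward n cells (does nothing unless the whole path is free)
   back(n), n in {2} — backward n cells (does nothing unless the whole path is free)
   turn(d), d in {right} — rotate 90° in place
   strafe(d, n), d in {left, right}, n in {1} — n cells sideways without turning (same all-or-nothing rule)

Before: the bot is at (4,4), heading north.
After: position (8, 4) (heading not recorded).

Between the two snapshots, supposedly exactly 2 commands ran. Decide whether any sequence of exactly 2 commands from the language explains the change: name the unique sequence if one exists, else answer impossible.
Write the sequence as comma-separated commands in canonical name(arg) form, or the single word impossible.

turn(right), move(4)

key: order matters: swapping turn(right) and move(4) lands elsewhere
begin: at (4,4), heading north
t=1 turn(right) ⇒ at (4,4), heading east
t=2 move(4) ⇒ at (8,4), heading east
no rival 2-sequence matches.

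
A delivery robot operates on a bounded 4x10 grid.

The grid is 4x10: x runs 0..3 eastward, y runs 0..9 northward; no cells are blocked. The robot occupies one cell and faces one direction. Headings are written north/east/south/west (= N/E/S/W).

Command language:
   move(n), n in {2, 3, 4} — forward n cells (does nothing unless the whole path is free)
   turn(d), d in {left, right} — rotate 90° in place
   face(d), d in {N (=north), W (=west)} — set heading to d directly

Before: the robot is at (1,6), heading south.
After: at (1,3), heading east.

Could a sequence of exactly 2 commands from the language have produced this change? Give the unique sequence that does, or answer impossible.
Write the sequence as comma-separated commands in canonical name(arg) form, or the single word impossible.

key: order matters: swapping move(3) and turn(left) lands elsewhere
t0: at (1,6), heading south
1. move(3) → at (1,3), heading south
2. turn(left) → at (1,3), heading east
all 49 alternatives checked — unique.

move(3), turn(left)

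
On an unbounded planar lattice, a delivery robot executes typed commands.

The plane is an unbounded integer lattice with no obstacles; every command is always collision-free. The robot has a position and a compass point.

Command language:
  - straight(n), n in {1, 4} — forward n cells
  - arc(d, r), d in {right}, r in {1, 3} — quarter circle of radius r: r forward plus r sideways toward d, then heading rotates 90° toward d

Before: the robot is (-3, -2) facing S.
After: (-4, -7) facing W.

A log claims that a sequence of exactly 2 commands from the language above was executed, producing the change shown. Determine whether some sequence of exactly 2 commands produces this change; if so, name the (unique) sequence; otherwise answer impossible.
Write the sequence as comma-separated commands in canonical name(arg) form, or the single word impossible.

straight(4), arc(right, 1)

key: position moved to (-4,-7) AND the heading swung to W — translation plus rotation needed
from: (-3, -2) facing S
step 1 (straight(4)): (-3, -6) facing S
step 2 (arc(right, 1)): (-4, -7) facing W
all 16 alternatives checked — unique.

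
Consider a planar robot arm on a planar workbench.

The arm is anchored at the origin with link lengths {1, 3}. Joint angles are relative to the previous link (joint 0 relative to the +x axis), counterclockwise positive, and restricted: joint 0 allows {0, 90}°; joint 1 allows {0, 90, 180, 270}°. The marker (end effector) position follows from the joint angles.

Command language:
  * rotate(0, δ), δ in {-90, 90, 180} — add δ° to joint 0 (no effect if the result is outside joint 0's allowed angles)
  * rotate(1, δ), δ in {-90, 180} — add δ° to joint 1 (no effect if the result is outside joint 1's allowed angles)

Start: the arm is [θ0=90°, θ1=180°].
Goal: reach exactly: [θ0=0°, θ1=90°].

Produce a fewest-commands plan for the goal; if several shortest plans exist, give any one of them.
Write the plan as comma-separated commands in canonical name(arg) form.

rotate(0, -90), rotate(1, -90)

begin: [θ0=90°, θ1=180°]
t=1 rotate(0, -90) ⇒ [θ0=0°, θ1=180°]
t=2 rotate(1, -90) ⇒ [θ0=0°, θ1=90°]
no 1-step plan works, so 2 is optimal.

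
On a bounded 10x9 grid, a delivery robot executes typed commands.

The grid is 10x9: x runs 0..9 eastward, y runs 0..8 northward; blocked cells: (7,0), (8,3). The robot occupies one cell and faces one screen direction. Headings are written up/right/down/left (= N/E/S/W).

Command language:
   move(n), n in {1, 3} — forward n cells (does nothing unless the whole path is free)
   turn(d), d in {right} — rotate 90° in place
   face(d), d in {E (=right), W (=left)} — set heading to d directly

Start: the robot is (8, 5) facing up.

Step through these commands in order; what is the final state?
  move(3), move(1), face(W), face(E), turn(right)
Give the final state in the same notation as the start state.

(8, 8) facing down

t0: (8, 5) facing up
1. move(3) → (8, 8) facing up
2. move(1) → (8, 8) facing up
3. face(W) → (8, 8) facing left
4. face(E) → (8, 8) facing right
5. turn(right) → (8, 8) facing down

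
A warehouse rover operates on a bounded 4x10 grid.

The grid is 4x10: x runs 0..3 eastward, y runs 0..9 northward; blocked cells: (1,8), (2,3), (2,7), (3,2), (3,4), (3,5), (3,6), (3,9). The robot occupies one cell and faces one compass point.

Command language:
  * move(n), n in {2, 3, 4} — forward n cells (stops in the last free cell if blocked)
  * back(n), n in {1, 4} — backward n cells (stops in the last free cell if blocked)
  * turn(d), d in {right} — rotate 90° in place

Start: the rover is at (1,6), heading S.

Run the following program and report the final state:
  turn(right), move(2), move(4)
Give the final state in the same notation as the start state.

at (0,6), heading W

initial: at (1,6), heading S
t=1 turn(right) ⇒ at (1,6), heading W
t=2 move(2) ⇒ at (0,6), heading W
t=3 move(4) ⇒ at (0,6), heading W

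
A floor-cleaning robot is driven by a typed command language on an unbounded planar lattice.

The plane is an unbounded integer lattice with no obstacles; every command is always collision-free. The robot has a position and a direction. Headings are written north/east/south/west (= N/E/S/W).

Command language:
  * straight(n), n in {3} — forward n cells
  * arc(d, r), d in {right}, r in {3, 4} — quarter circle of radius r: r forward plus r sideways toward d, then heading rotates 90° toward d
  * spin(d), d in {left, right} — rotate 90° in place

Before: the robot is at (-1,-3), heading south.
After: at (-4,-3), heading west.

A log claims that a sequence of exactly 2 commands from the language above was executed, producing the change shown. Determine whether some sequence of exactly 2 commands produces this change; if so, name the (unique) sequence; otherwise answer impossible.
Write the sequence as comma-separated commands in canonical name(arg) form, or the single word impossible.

spin(right), straight(3)

key: cell and facing (now W) both changed — the 2 commands mix motion and turning
begin: at (-1,-3), heading south
t=1 spin(right) ⇒ at (-1,-3), heading west
t=2 straight(3) ⇒ at (-4,-3), heading west
all 25 alternatives checked — unique.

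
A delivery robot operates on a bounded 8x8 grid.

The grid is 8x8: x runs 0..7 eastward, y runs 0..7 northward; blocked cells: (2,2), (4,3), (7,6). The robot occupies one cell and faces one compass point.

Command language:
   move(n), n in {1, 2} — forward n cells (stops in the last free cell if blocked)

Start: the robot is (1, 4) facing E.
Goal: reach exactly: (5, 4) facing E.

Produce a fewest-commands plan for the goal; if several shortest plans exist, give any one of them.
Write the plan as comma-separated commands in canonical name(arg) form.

from: (1, 4) facing E
step 1 (move(2)): (3, 4) facing E
step 2 (move(2)): (5, 4) facing E
nothing shorter than 2 reaches the goal.

move(2), move(2)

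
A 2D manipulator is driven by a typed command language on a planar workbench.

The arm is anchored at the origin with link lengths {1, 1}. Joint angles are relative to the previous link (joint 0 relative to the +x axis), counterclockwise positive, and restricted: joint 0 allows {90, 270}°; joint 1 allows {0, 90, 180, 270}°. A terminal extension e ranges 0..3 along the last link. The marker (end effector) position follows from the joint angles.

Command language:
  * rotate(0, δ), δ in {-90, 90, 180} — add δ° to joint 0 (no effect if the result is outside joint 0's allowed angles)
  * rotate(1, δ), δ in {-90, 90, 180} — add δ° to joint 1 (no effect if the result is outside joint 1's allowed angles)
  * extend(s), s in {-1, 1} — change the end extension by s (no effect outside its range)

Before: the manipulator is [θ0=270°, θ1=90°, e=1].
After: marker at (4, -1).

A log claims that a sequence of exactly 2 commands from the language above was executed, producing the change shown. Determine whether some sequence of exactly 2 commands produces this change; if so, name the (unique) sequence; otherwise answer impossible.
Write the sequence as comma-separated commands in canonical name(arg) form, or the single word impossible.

extend(1), extend(1)

initial: [θ0=270°, θ1=90°, e=1]
step 1 (extend(1)): [θ0=270°, θ1=90°, e=2]
step 2 (extend(1)): [θ0=270°, θ1=90°, e=3]
no rival 2-sequence matches.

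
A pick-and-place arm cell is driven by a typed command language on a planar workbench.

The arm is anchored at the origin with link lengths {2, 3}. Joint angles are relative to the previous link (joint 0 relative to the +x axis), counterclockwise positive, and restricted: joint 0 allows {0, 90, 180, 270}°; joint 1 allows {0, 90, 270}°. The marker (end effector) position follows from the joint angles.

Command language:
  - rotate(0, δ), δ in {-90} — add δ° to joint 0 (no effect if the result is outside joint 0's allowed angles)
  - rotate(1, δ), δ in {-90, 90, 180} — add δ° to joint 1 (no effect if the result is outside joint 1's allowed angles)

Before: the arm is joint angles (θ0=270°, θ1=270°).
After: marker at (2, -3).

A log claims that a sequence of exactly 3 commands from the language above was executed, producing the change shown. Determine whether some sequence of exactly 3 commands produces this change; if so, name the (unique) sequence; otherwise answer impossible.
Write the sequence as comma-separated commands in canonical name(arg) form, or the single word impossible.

start: joint angles (θ0=270°, θ1=270°)
[1] after rotate(0, -90): joint angles (θ0=180°, θ1=270°)
[2] after rotate(0, -90): joint angles (θ0=90°, θ1=270°)
[3] after rotate(0, -90): joint angles (θ0=0°, θ1=270°)
uniquely the one of 64 3-step routes that fits.

rotate(0, -90), rotate(0, -90), rotate(0, -90)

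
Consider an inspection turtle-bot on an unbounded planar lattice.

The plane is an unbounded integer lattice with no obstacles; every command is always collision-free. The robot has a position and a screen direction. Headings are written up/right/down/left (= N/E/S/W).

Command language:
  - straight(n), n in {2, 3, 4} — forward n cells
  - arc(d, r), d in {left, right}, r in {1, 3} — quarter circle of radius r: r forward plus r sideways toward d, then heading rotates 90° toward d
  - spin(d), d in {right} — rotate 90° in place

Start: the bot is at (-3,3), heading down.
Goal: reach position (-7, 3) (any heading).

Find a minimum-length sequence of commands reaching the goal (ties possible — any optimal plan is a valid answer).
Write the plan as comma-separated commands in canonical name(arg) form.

begin: at (-3,3), heading down
[1] after spin(right): at (-3,3), heading left
[2] after straight(4): at (-7,3), heading left
no 1-step plan works, so 2 is optimal.

spin(right), straight(4)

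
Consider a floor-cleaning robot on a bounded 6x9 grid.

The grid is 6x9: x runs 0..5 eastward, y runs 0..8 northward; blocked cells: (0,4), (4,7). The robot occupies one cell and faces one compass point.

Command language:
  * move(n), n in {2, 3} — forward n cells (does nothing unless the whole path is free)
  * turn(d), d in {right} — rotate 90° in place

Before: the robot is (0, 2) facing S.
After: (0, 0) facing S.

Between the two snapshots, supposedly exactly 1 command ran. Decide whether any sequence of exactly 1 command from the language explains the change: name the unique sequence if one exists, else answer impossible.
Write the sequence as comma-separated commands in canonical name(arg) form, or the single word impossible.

move(2)

key: heading stays S — the single command does not turn
start: (0, 2) facing S
1. move(2) → (0, 0) facing S
uniquely the one of 3 1-step routes that fits.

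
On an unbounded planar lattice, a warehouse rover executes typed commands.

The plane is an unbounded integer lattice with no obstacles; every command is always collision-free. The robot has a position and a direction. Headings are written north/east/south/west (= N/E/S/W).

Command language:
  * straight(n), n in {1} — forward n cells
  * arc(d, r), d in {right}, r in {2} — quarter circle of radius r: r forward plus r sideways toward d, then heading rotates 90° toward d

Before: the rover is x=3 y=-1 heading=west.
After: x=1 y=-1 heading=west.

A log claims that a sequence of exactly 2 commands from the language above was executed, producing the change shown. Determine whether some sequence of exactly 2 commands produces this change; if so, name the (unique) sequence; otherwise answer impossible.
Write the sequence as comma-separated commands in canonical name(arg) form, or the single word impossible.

straight(1), straight(1)

key: still facing W at the end — nothing in the sequence rotates
from: x=3 y=-1 heading=west
1. straight(1) → x=2 y=-1 heading=west
2. straight(1) → x=1 y=-1 heading=west
no rival 2-sequence matches.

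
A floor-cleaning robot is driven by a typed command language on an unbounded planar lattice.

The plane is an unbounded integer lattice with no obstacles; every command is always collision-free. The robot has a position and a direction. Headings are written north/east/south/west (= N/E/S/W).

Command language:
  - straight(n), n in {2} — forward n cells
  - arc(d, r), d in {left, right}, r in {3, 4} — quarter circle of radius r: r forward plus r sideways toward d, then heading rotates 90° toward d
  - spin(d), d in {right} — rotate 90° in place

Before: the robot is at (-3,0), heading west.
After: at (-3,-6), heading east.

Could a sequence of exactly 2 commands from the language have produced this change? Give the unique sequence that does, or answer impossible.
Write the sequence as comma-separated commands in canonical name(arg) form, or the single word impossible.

key: cell and facing (now E) both changed — the 2 commands mix motion and turning
from: at (-3,0), heading west
step 1 (arc(left, 3)): at (-6,-3), heading south
step 2 (arc(left, 3)): at (-3,-6), heading east
no other 2-command option fits: unique.

arc(left, 3), arc(left, 3)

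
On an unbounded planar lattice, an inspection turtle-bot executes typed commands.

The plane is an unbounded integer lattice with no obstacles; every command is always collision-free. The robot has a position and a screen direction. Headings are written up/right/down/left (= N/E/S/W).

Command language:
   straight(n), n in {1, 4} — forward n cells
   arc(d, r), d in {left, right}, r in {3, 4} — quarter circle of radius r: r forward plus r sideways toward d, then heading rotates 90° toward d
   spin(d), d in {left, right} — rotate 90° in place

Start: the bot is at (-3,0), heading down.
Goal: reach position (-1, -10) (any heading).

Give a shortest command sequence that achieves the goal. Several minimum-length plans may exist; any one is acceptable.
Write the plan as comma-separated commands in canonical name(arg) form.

arc(left, 3), arc(right, 3), arc(right, 4)

start: at (-3,0), heading down
t=1 arc(left, 3) ⇒ at (0,-3), heading right
t=2 arc(right, 3) ⇒ at (3,-6), heading down
t=3 arc(right, 4) ⇒ at (-1,-10), heading left
shorter routes all fall short; 3 is best.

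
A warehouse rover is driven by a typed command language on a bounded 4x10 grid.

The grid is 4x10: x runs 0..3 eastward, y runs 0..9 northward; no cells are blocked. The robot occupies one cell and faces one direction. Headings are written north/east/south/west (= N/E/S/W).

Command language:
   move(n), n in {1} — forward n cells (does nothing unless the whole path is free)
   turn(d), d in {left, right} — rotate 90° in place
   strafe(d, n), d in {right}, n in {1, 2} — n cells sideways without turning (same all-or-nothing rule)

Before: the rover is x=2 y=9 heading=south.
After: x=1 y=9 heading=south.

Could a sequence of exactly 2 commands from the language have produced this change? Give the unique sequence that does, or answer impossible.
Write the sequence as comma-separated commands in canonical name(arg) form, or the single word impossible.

key: still facing S at the end — nothing in the sequence rotates
t0: x=2 y=9 heading=south
t=1 strafe(right, 1) ⇒ x=1 y=9 heading=south
t=2 strafe(right, 2) ⇒ x=1 y=9 heading=south
all 25 alternatives checked — unique.

strafe(right, 1), strafe(right, 2)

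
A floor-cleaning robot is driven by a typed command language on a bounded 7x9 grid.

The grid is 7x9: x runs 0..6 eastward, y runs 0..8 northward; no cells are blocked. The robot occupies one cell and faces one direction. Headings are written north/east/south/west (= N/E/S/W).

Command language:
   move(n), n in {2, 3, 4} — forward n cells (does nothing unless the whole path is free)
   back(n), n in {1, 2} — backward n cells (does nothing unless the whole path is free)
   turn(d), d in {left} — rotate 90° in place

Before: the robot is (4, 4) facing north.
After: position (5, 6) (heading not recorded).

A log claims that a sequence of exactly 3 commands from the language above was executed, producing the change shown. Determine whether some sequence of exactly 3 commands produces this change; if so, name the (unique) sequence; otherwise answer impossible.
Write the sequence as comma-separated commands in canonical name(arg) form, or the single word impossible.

key: running back(1) before move(2) would end elsewhere — order is forced
begin: (4, 4) facing north
t=1 move(2) ⇒ (4, 6) facing north
t=2 turn(left) ⇒ (4, 6) facing west
t=3 back(1) ⇒ (5, 6) facing west
uniquely the one of 216 3-step routes that fits.

move(2), turn(left), back(1)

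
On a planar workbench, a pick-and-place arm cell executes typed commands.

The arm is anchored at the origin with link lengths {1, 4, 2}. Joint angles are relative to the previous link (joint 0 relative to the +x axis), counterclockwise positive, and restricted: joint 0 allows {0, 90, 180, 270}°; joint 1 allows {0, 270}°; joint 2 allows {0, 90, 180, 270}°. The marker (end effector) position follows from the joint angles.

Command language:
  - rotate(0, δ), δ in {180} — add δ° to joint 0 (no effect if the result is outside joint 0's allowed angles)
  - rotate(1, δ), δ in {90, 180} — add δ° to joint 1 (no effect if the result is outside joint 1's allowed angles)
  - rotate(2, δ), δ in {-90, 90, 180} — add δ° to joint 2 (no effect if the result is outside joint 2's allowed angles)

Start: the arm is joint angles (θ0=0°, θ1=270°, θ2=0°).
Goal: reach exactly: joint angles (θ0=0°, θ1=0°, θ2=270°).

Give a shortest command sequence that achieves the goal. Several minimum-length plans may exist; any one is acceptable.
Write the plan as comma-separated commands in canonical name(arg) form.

from: joint angles (θ0=0°, θ1=270°, θ2=0°)
[1] after rotate(1, 90): joint angles (θ0=0°, θ1=0°, θ2=0°)
[2] after rotate(2, -90): joint angles (θ0=0°, θ1=0°, θ2=270°)
nothing shorter than 2 reaches the goal.

rotate(1, 90), rotate(2, -90)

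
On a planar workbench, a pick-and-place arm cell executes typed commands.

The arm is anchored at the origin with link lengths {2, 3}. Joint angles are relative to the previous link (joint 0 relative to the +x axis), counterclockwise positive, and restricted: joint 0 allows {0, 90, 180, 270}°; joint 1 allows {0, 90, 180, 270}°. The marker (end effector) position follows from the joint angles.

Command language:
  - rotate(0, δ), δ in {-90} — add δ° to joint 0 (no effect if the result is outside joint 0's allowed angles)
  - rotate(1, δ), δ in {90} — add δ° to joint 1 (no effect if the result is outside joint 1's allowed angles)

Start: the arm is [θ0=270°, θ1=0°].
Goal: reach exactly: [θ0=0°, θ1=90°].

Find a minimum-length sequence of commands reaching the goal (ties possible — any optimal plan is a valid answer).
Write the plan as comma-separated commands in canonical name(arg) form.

from: [θ0=270°, θ1=0°]
t=1 rotate(0, -90) ⇒ [θ0=180°, θ1=0°]
t=2 rotate(0, -90) ⇒ [θ0=90°, θ1=0°]
t=3 rotate(0, -90) ⇒ [θ0=0°, θ1=0°]
t=4 rotate(1, 90) ⇒ [θ0=0°, θ1=90°]
shorter routes all fall short; 4 is best.

rotate(0, -90), rotate(0, -90), rotate(0, -90), rotate(1, 90)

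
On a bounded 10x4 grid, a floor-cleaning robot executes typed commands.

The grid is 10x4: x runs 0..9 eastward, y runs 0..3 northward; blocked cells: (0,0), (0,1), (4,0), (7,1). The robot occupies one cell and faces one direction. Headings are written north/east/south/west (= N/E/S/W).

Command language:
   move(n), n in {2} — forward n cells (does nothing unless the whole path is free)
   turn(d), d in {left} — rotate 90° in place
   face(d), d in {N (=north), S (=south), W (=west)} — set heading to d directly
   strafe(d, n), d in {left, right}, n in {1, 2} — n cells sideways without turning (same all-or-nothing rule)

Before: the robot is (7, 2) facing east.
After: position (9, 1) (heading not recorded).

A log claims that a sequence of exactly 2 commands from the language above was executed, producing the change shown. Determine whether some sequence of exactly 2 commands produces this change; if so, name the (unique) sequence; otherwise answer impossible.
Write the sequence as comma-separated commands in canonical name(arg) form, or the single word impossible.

key: order matters: swapping move(2) and strafe(right, 1) lands elsewhere
start: (7, 2) facing east
[1] after move(2): (9, 2) facing east
[2] after strafe(right, 1): (9, 1) facing east
no rival 2-sequence matches.

move(2), strafe(right, 1)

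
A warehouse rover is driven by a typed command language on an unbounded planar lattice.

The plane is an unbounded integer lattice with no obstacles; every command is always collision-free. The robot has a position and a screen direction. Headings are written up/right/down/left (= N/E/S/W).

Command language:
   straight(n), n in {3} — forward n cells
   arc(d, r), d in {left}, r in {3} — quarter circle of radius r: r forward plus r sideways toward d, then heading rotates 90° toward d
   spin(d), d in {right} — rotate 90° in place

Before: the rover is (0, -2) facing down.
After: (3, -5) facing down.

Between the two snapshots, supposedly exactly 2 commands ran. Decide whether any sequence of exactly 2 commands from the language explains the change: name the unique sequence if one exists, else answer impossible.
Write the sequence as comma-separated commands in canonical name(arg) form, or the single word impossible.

arc(left, 3), spin(right)

key: heading stays S — rotations cancel among the 2 commands
initial: (0, -2) facing down
t=1 arc(left, 3) ⇒ (3, -5) facing right
t=2 spin(right) ⇒ (3, -5) facing down
no rival 2-sequence matches.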